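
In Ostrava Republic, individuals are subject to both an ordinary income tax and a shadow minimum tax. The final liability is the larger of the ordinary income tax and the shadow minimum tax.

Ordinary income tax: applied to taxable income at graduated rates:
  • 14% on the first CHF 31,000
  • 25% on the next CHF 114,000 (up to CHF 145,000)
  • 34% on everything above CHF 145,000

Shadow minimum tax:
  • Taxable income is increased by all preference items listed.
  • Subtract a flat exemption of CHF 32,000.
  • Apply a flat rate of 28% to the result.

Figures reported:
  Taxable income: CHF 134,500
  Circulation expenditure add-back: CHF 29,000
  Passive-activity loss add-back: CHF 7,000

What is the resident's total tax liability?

Shadow minimum tax:
  Adjusted income: CHF 134,500 + CHF 29,000 + CHF 7,000 = CHF 170,500
  Less exemption CHF 32,000 → base CHF 138,500
  CHF 138,500 × 28% = CHF 38,780

Ordinary income tax:
  CHF 31,000 × 14% = CHF 4,340
  CHF 103,500 × 25% = CHF 25,875
  → CHF 30,215

CHF 38,780 > CHF 30,215, so the shadow minimum tax is the binding amount.

CHF 38,780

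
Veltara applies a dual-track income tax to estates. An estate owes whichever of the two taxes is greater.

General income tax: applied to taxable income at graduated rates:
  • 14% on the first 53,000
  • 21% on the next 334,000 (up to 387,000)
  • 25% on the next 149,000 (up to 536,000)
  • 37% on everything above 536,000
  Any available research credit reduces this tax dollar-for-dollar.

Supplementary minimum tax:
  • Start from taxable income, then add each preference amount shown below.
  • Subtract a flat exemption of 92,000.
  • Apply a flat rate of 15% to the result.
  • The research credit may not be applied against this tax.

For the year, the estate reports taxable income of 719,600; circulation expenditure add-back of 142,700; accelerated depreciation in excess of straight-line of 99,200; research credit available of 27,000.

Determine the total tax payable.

General income tax:
  53,000 × 14% = 7,420
  334,000 × 21% = 70,140
  149,000 × 25% = 37,250
  183,600 × 37% = 67,932
  → 182,742
  Less research credit 27,000 → 155,742

Supplementary minimum tax:
  Adjusted income: 719,600 + 142,700 + 99,200 = 961,500
  Less exemption 92,000 → base 869,500
  869,500 × 15% = 130,425

155,742 > 130,425, so the general income tax governs.

155,742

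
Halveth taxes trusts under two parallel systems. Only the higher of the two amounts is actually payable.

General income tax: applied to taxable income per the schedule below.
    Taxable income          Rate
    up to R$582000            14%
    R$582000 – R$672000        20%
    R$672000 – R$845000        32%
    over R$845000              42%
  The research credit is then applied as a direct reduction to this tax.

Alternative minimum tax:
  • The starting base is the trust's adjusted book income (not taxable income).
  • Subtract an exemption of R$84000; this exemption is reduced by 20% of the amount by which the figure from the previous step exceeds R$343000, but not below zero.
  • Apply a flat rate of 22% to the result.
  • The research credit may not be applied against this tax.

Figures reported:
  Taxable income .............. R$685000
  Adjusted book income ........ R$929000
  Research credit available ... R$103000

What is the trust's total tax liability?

General income tax:
  R$582000 × 14% = R$81480
  R$90000 × 20% = R$18000
  R$13000 × 32% = R$4160
  → R$103640
  Less research credit R$103000 → R$640

Alternative minimum tax:
  Base (adjusted book income): R$929000
  Exemption: 20% × (R$929000 − R$343000) = R$117200 ≥ R$84000, so the exemption is fully phased out
  Base: R$929000 − R$0 = R$929000
  R$929000 × 22% = R$204380

R$204380 > R$640, so the alternative minimum tax is the binding amount.

R$204380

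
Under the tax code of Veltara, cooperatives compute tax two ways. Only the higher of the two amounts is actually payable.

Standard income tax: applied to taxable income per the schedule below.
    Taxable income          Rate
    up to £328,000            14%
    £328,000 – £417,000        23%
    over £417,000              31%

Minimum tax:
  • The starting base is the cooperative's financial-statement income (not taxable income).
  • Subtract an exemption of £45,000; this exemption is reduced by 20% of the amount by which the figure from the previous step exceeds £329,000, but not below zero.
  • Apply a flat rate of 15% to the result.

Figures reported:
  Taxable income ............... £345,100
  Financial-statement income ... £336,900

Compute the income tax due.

Minimum tax:
  Base (financial-statement income): £336,900
  Exemption: £45,000 − 20% × (£336,900 − £329,000) = £45,000 − £1,580 = £43,420
  Base: £336,900 − £43,420 = £293,480
  £293,480 × 15% = £44,022

Standard income tax:
  £328,000 × 14% = £45,920
  £17,100 × 23% = £3,933
  → £49,853

£49,853 > £44,022, so the standard income tax governs.

£49,853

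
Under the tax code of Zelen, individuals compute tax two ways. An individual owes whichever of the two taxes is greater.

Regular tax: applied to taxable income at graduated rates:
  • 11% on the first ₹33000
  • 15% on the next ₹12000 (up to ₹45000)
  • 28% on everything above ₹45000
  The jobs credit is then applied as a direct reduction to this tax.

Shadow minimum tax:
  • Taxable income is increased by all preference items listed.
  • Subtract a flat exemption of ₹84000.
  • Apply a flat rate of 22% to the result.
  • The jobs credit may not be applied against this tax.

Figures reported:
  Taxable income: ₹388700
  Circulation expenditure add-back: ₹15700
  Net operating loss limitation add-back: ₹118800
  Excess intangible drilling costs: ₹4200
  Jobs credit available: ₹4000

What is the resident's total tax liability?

Shadow minimum tax:
  Adjusted income: ₹388700 + ₹15700 + ₹118800 + ₹4200 = ₹527400
  Less exemption ₹84000 → base ₹443400
  ₹443400 × 22% = ₹97548

Regular tax:
  ₹33000 × 11% = ₹3630
  ₹12000 × 15% = ₹1800
  ₹343700 × 28% = ₹96236
  → ₹101666
  Less jobs credit ₹4000 → ₹97666

₹97666 > ₹97548, so the regular tax governs.

₹97666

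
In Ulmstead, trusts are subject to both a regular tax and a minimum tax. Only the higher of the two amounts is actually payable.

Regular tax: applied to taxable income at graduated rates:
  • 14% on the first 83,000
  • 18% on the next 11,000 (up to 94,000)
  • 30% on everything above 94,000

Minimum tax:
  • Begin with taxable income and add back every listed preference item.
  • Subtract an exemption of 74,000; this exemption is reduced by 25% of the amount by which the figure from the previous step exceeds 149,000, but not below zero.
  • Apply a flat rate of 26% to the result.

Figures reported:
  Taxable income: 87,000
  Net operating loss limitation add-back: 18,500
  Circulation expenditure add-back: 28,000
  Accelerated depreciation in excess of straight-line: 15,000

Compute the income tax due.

19,370

Regular tax:
  83,000 × 14% = 11,620
  4,000 × 18% = 720
  → 12,340

Minimum tax:
  Adjusted income: 87,000 + 18,500 + 28,000 + 15,000 = 148,500
  Exemption: 148,500 ≤ 149,000, so full 74,000 applies
  Base: 148,500 − 74,000 = 74,500
  74,500 × 26% = 19,370

19,370 > 12,340, so the minimum tax is the binding amount.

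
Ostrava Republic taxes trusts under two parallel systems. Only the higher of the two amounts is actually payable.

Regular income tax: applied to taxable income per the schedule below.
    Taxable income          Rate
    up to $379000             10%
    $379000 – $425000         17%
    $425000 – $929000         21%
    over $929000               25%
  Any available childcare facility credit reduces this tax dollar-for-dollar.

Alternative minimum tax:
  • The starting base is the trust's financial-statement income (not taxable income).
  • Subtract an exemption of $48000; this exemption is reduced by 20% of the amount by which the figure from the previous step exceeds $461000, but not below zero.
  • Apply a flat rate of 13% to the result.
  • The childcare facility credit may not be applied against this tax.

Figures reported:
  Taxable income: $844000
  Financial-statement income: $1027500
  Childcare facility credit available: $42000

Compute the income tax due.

Regular income tax:
  $379000 × 10% = $37900
  $46000 × 17% = $7820
  $419000 × 21% = $87990
  → $133710
  Less childcare facility credit $42000 → $91710

Alternative minimum tax:
  Base (financial-statement income): $1027500
  Exemption: 20% × ($1027500 − $461000) = $113300 ≥ $48000, so the exemption is fully phased out
  Base: $1027500 − $0 = $1027500
  $1027500 × 13% = $133575

$133575 > $91710, so the alternative minimum tax is the binding amount.

$133575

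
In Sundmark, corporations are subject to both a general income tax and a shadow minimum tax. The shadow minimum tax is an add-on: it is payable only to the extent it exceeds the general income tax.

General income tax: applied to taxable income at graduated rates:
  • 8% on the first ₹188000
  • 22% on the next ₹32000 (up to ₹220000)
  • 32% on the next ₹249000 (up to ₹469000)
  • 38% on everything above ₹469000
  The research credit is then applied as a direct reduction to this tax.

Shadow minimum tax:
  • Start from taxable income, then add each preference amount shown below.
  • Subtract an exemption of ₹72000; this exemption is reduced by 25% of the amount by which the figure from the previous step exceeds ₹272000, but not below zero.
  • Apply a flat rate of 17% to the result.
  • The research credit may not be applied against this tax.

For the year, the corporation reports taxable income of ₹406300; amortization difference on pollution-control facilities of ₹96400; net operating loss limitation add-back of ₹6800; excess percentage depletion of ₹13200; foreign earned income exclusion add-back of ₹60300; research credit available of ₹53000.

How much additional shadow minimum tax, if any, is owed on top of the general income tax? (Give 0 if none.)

₹70414

Shadow minimum tax:
  Adjusted income: ₹406300 + ₹96400 + ₹6800 + ₹13200 + ₹60300 = ₹583000
  Exemption: 25% × (₹583000 − ₹272000) = ₹77750 ≥ ₹72000, so the exemption is fully phased out
  Base: ₹583000 − ₹0 = ₹583000
  ₹583000 × 17% = ₹99110

General income tax:
  ₹188000 × 8% = ₹15040
  ₹32000 × 22% = ₹7040
  ₹186300 × 32% = ₹59616
  → ₹81696
  Less research credit ₹53000 → ₹28696

Excess of shadow minimum tax over general income tax: ₹99110 − ₹28696 = ₹70414.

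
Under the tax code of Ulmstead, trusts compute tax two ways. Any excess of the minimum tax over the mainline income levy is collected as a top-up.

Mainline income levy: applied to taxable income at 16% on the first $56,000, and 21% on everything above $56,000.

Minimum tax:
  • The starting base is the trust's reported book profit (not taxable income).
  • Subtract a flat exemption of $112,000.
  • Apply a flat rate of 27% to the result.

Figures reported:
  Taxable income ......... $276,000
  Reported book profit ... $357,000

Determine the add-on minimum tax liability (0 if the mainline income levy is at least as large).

$10,990

Minimum tax:
  Base (reported book profit): $357,000
  Less exemption $112,000 → base $245,000
  $245,000 × 27% = $66,150

Mainline income levy:
  $56,000 × 16% = $8,960
  $220,000 × 21% = $46,200
  → $55,160

Excess of minimum tax over mainline income levy: $66,150 − $55,160 = $10,990.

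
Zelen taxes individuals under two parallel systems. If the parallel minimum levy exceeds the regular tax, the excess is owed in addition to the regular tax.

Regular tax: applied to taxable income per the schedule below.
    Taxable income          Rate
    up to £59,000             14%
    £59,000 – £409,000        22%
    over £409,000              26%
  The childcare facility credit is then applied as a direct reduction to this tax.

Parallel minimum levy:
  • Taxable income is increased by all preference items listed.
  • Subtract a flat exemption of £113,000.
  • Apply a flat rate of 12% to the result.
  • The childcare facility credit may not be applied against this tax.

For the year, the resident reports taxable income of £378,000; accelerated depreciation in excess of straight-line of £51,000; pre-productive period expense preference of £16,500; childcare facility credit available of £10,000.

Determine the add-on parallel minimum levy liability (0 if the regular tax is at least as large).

£0

Regular tax:
  £59,000 × 14% = £8,260
  £319,000 × 22% = £70,180
  → £78,440
  Less childcare facility credit £10,000 → £68,440

Parallel minimum levy:
  Adjusted income: £378,000 + £51,000 + £16,500 = £445,500
  Less exemption £113,000 → base £332,500
  £332,500 × 12% = £39,900

£39,900 ≤ £68,440, so no add-on is due.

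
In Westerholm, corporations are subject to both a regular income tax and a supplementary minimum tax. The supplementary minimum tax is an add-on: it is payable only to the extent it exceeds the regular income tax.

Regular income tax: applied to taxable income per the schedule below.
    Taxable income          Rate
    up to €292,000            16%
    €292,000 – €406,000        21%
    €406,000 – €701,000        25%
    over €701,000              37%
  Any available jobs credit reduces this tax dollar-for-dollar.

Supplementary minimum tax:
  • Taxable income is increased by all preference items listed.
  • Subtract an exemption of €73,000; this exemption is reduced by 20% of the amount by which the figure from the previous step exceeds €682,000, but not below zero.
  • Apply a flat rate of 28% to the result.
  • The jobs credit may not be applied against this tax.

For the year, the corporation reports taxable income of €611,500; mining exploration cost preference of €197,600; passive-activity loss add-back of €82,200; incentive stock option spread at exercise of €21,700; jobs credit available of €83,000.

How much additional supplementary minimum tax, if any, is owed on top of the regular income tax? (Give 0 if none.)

€209,101

Regular income tax:
  €292,000 × 16% = €46,720
  €114,000 × 21% = €23,940
  €205,500 × 25% = €51,375
  → €122,035
  Less jobs credit €83,000 → €39,035

Supplementary minimum tax:
  Adjusted income: €611,500 + €197,600 + €82,200 + €21,700 = €913,000
  Exemption: €73,000 − 20% × (€913,000 − €682,000) = €73,000 − €46,200 = €26,800
  Base: €913,000 − €26,800 = €886,200
  €886,200 × 28% = €248,136

Excess of supplementary minimum tax over regular income tax: €248,136 − €39,035 = €209,101.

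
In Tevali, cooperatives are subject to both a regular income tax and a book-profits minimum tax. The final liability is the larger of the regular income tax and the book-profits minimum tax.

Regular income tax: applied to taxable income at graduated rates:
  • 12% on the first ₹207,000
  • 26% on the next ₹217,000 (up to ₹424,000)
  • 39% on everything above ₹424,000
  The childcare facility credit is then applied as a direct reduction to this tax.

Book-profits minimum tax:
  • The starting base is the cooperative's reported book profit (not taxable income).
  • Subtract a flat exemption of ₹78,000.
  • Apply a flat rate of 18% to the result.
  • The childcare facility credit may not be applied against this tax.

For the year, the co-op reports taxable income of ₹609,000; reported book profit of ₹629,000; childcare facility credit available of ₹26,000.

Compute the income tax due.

₹127,410

Regular income tax:
  ₹207,000 × 12% = ₹24,840
  ₹217,000 × 26% = ₹56,420
  ₹185,000 × 39% = ₹72,150
  → ₹153,410
  Less childcare facility credit ₹26,000 → ₹127,410

Book-profits minimum tax:
  Base (reported book profit): ₹629,000
  Less exemption ₹78,000 → base ₹551,000
  ₹551,000 × 18% = ₹99,180

₹127,410 > ₹99,180, so the regular income tax governs.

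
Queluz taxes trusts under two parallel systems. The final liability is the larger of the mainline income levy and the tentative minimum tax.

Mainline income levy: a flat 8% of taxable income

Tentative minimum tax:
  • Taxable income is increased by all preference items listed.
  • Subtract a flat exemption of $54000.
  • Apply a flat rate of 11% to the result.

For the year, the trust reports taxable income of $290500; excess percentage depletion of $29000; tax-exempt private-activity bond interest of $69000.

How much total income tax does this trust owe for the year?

$36795

Mainline income levy:
  $290500 × 8% = $23240

Tentative minimum tax:
  Adjusted income: $290500 + $29000 + $69000 = $388500
  Less exemption $54000 → base $334500
  $334500 × 11% = $36795

$36795 > $23240, so the tentative minimum tax is the binding amount.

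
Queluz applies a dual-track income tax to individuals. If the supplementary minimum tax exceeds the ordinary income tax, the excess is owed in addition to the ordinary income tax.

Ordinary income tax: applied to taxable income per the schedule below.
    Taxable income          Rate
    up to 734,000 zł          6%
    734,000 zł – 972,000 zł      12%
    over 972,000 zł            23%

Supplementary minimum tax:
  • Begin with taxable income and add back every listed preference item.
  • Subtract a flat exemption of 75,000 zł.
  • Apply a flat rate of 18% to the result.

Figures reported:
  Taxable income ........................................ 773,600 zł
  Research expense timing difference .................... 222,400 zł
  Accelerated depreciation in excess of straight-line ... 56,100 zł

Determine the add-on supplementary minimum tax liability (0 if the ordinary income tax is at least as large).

127,086 zł

Ordinary income tax:
  734,000 zł × 6% = 44,040 zł
  39,600 zł × 12% = 4,752 zł
  → 48,792 zł

Supplementary minimum tax:
  Adjusted income: 773,600 zł + 222,400 zł + 56,100 zł = 1,052,100 zł
  Less exemption 75,000 zł → base 977,100 zł
  977,100 zł × 18% = 175,878 zł

Excess of supplementary minimum tax over ordinary income tax: 175,878 zł − 48,792 zł = 127,086 zł.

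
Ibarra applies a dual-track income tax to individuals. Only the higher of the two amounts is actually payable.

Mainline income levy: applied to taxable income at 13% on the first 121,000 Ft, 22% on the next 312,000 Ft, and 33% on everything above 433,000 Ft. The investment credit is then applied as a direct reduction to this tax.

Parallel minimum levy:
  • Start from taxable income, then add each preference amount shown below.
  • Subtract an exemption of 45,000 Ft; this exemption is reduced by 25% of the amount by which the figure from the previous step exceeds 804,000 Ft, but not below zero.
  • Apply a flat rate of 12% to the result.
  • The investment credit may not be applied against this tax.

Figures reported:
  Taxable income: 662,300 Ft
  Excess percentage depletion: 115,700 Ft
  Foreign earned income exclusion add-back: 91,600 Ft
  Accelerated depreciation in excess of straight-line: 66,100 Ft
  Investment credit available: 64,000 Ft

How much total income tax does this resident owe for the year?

Parallel minimum levy:
  Adjusted income: 662,300 Ft + 115,700 Ft + 91,600 Ft + 66,100 Ft = 935,700 Ft
  Exemption: 45,000 Ft − 25% × (935,700 Ft − 804,000 Ft) = 45,000 Ft − 32,925 Ft = 12,075 Ft
  Base: 935,700 Ft − 12,075 Ft = 923,625 Ft
  923,625 Ft × 12% = 110,835 Ft

Mainline income levy:
  121,000 Ft × 13% = 15,730 Ft
  312,000 Ft × 22% = 68,640 Ft
  229,300 Ft × 33% = 75,669 Ft
  → 160,039 Ft
  Less investment credit 64,000 Ft → 96,039 Ft

110,835 Ft > 96,039 Ft, so the parallel minimum levy is the binding amount.

110,835 Ft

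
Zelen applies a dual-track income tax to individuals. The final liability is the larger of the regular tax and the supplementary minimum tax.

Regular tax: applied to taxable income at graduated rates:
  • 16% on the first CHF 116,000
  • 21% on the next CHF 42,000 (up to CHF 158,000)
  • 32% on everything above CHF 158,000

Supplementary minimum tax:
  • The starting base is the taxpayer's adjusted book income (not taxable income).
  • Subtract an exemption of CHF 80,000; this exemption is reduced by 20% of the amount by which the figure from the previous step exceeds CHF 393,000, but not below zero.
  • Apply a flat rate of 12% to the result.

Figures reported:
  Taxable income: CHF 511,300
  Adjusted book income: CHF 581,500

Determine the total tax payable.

Supplementary minimum tax:
  Base (adjusted book income): CHF 581,500
  Exemption: CHF 80,000 − 20% × (CHF 581,500 − CHF 393,000) = CHF 80,000 − CHF 37,700 = CHF 42,300
  Base: CHF 581,500 − CHF 42,300 = CHF 539,200
  CHF 539,200 × 12% = CHF 64,704

Regular tax:
  CHF 116,000 × 16% = CHF 18,560
  CHF 42,000 × 21% = CHF 8,820
  CHF 353,300 × 32% = CHF 113,056
  → CHF 140,436

CHF 140,436 > CHF 64,704, so the regular tax governs.

CHF 140,436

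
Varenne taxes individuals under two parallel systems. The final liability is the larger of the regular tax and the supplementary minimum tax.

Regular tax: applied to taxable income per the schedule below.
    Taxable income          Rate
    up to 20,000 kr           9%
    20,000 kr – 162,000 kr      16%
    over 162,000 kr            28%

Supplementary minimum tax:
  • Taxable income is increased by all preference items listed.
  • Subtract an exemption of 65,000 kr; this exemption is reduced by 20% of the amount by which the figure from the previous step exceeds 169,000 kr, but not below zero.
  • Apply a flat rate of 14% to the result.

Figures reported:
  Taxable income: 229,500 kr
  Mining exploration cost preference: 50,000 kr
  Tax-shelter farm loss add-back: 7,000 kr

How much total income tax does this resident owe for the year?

43,420 kr

Regular tax:
  20,000 kr × 9% = 1,800 kr
  142,000 kr × 16% = 22,720 kr
  67,500 kr × 28% = 18,900 kr
  → 43,420 kr

Supplementary minimum tax:
  Adjusted income: 229,500 kr + 50,000 kr + 7,000 kr = 286,500 kr
  Exemption: 65,000 kr − 20% × (286,500 kr − 169,000 kr) = 65,000 kr − 23,500 kr = 41,500 kr
  Base: 286,500 kr − 41,500 kr = 245,000 kr
  245,000 kr × 14% = 34,300 kr

43,420 kr > 34,300 kr, so the regular tax governs.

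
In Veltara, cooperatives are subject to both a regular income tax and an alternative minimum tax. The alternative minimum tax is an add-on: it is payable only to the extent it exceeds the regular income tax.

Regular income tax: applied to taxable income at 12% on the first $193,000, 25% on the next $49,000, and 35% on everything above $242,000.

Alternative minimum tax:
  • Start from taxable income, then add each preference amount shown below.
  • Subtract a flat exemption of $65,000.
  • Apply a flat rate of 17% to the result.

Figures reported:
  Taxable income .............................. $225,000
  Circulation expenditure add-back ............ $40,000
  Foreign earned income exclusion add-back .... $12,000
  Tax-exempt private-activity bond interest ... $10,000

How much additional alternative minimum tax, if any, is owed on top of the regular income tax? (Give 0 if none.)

$6,580

Alternative minimum tax:
  Adjusted income: $225,000 + $40,000 + $12,000 + $10,000 = $287,000
  Less exemption $65,000 → base $222,000
  $222,000 × 17% = $37,740

Regular income tax:
  $193,000 × 12% = $23,160
  $32,000 × 25% = $8,000
  → $31,160

Excess of alternative minimum tax over regular income tax: $37,740 − $31,160 = $6,580.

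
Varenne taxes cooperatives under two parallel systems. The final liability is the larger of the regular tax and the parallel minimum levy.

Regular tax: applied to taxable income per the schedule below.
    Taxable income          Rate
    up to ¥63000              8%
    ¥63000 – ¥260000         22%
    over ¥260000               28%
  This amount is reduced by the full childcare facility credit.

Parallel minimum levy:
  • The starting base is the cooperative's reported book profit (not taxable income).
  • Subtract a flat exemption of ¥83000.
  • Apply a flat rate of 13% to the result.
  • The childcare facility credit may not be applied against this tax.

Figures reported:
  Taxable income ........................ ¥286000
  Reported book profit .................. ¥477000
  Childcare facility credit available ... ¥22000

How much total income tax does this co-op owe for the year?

¥51220

Regular tax:
  ¥63000 × 8% = ¥5040
  ¥197000 × 22% = ¥43340
  ¥26000 × 28% = ¥7280
  → ¥55660
  Less childcare facility credit ¥22000 → ¥33660

Parallel minimum levy:
  Base (reported book profit): ¥477000
  Less exemption ¥83000 → base ¥394000
  ¥394000 × 13% = ¥51220

¥51220 > ¥33660, so the parallel minimum levy is the binding amount.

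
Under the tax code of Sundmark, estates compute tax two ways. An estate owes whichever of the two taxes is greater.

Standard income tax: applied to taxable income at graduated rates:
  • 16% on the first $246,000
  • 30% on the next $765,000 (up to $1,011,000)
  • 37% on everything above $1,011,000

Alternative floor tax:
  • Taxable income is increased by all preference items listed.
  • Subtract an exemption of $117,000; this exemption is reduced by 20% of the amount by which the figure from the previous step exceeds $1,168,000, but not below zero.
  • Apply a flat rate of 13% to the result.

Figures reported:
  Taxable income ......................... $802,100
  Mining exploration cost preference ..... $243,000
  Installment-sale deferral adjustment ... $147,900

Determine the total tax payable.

$206,190

Alternative floor tax:
  Adjusted income: $802,100 + $243,000 + $147,900 = $1,193,000
  Exemption: $117,000 − 20% × ($1,193,000 − $1,168,000) = $117,000 − $5,000 = $112,000
  Base: $1,193,000 − $112,000 = $1,081,000
  $1,081,000 × 13% = $140,530

Standard income tax:
  $246,000 × 16% = $39,360
  $556,100 × 30% = $166,830
  → $206,190

$206,190 > $140,530, so the standard income tax governs.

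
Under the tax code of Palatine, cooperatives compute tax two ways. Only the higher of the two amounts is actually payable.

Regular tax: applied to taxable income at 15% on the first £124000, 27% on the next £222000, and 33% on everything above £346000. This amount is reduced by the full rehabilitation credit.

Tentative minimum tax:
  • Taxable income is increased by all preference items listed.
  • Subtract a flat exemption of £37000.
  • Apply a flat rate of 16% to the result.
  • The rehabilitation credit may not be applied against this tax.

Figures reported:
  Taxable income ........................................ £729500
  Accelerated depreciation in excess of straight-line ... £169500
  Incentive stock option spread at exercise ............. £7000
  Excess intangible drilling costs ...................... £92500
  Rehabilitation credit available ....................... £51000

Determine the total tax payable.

Tentative minimum tax:
  Adjusted income: £729500 + £169500 + £7000 + £92500 = £998500
  Less exemption £37000 → base £961500
  £961500 × 16% = £153840

Regular tax:
  £124000 × 15% = £18600
  £222000 × 27% = £59940
  £383500 × 33% = £126555
  → £205095
  Less rehabilitation credit £51000 → £154095

£154095 > £153840, so the regular tax governs.

£154095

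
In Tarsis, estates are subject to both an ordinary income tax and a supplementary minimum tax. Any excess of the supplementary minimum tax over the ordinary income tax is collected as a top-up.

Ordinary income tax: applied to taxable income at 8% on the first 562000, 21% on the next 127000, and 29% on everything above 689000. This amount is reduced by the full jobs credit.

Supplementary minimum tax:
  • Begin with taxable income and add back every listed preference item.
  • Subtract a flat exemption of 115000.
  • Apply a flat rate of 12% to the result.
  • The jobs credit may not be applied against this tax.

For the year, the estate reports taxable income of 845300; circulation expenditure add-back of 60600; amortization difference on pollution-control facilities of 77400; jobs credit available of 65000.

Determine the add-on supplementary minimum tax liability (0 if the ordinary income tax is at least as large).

Ordinary income tax:
  562000 × 8% = 44960
  127000 × 21% = 26670
  156300 × 29% = 45327
  → 116957
  Less jobs credit 65000 → 51957

Supplementary minimum tax:
  Adjusted income: 845300 + 60600 + 77400 = 983300
  Less exemption 115000 → base 868300
  868300 × 12% = 104196

Excess of supplementary minimum tax over ordinary income tax: 104196 − 51957 = 52239.

52239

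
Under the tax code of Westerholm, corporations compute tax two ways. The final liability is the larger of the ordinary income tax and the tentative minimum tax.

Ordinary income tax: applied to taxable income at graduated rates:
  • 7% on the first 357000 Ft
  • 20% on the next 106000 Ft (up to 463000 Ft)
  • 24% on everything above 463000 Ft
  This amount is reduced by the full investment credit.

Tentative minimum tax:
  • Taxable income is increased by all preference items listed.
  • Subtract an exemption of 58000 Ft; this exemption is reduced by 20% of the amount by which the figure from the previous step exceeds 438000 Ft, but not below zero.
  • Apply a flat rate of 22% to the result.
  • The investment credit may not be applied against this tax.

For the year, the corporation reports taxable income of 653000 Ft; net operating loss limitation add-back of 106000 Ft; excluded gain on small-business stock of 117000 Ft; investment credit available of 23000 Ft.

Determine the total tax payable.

192720 Ft

Ordinary income tax:
  357000 Ft × 7% = 24990 Ft
  106000 Ft × 20% = 21200 Ft
  190000 Ft × 24% = 45600 Ft
  → 91790 Ft
  Less investment credit 23000 Ft → 68790 Ft

Tentative minimum tax:
  Adjusted income: 653000 Ft + 106000 Ft + 117000 Ft = 876000 Ft
  Exemption: 20% × (876000 Ft − 438000 Ft) = 87600 Ft ≥ 58000 Ft, so the exemption is fully phased out
  Base: 876000 Ft − 0 Ft = 876000 Ft
  876000 Ft × 22% = 192720 Ft

192720 Ft > 68790 Ft, so the tentative minimum tax is the binding amount.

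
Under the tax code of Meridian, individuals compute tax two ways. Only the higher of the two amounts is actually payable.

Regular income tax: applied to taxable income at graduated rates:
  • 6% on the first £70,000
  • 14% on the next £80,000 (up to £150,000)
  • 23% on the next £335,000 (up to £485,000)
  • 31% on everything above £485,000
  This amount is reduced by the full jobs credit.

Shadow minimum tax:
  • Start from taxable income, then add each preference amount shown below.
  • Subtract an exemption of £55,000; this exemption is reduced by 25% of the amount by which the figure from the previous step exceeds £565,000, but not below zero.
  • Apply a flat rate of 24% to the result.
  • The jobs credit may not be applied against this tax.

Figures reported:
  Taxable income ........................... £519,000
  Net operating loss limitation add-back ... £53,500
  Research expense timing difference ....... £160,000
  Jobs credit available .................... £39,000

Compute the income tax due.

£172,650

Shadow minimum tax:
  Adjusted income: £519,000 + £53,500 + £160,000 = £732,500
  Exemption: £55,000 − 25% × (£732,500 − £565,000) = £55,000 − £41,875 = £13,125
  Base: £732,500 − £13,125 = £719,375
  £719,375 × 24% = £172,650

Regular income tax:
  £70,000 × 6% = £4,200
  £80,000 × 14% = £11,200
  £335,000 × 23% = £77,050
  £34,000 × 31% = £10,540
  → £102,990
  Less jobs credit £39,000 → £63,990

£172,650 > £63,990, so the shadow minimum tax is the binding amount.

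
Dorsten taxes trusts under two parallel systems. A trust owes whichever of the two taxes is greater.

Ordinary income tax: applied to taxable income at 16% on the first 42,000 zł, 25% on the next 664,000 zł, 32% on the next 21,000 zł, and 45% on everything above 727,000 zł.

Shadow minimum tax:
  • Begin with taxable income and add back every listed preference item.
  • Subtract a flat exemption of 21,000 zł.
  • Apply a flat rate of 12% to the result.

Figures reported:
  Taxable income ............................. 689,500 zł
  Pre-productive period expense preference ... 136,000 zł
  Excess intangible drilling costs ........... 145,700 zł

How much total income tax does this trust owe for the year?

Shadow minimum tax:
  Adjusted income: 689,500 zł + 136,000 zł + 145,700 zł = 971,200 zł
  Less exemption 21,000 zł → base 950,200 zł
  950,200 zł × 12% = 114,024 zł

Ordinary income tax:
  42,000 zł × 16% = 6,720 zł
  647,500 zł × 25% = 161,875 zł
  → 168,595 zł

168,595 zł > 114,024 zł, so the ordinary income tax governs.

168,595 zł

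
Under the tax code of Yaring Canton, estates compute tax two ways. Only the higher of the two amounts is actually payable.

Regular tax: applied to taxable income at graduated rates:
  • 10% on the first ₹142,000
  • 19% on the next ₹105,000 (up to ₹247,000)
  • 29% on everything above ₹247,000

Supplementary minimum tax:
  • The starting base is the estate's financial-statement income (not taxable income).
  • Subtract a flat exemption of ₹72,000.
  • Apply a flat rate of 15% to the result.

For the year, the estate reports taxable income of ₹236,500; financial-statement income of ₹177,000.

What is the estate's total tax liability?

Supplementary minimum tax:
  Base (financial-statement income): ₹177,000
  Less exemption ₹72,000 → base ₹105,000
  ₹105,000 × 15% = ₹15,750

Regular tax:
  ₹142,000 × 10% = ₹14,200
  ₹94,500 × 19% = ₹17,955
  → ₹32,155

₹32,155 > ₹15,750, so the regular tax governs.

₹32,155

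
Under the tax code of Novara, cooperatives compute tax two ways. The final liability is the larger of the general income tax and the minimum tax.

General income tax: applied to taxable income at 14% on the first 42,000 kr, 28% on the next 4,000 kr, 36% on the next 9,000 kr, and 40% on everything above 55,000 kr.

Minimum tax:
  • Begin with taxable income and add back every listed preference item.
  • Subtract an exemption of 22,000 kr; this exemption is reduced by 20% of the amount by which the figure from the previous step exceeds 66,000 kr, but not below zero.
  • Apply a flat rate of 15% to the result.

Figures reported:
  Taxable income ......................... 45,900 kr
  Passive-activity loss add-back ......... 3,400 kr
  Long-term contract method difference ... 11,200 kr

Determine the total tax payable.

6,972 kr

Minimum tax:
  Adjusted income: 45,900 kr + 3,400 kr + 11,200 kr = 60,500 kr
  Exemption: 60,500 kr ≤ 66,000 kr, so full 22,000 kr applies
  Base: 60,500 kr − 22,000 kr = 38,500 kr
  38,500 kr × 15% = 5,775 kr

General income tax:
  42,000 kr × 14% = 5,880 kr
  3,900 kr × 28% = 1,092 kr
  → 6,972 kr

6,972 kr > 5,775 kr, so the general income tax governs.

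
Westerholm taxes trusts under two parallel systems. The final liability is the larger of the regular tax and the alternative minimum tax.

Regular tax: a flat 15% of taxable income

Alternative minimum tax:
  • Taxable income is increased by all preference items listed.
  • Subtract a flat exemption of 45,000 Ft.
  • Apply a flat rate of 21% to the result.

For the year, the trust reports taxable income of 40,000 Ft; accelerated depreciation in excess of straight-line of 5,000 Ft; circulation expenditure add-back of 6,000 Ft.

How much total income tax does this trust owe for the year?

Alternative minimum tax:
  Adjusted income: 40,000 Ft + 5,000 Ft + 6,000 Ft = 51,000 Ft
  Less exemption 45,000 Ft → base 6,000 Ft
  6,000 Ft × 21% = 1,260 Ft

Regular tax:
  40,000 Ft × 15% = 6,000 Ft

6,000 Ft > 1,260 Ft, so the regular tax governs.

6,000 Ft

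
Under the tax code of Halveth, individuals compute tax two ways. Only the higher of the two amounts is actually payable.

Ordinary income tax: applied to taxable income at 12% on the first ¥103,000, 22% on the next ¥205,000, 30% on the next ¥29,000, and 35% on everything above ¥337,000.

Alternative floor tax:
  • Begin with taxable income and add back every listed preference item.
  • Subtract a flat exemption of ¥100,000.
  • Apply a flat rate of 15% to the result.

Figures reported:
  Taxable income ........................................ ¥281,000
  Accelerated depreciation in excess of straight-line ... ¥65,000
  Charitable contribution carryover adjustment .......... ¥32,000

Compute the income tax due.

Ordinary income tax:
  ¥103,000 × 12% = ¥12,360
  ¥178,000 × 22% = ¥39,160
  → ¥51,520

Alternative floor tax:
  Adjusted income: ¥281,000 + ¥65,000 + ¥32,000 = ¥378,000
  Less exemption ¥100,000 → base ¥278,000
  ¥278,000 × 15% = ¥41,700

¥51,520 > ¥41,700, so the ordinary income tax governs.

¥51,520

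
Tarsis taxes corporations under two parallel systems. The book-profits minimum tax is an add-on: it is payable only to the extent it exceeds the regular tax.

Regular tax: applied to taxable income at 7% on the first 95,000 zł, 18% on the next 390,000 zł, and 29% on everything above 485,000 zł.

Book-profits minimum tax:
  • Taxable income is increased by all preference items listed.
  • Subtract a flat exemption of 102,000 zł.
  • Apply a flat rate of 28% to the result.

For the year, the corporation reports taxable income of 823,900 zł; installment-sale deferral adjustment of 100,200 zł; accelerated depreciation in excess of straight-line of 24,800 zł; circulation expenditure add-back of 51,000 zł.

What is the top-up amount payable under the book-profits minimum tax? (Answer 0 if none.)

Regular tax:
  95,000 zł × 7% = 6,650 zł
  390,000 zł × 18% = 70,200 zł
  338,900 zł × 29% = 98,281 zł
  → 175,131 zł

Book-profits minimum tax:
  Adjusted income: 823,900 zł + 100,200 zł + 24,800 zł + 51,000 zł = 999,900 zł
  Less exemption 102,000 zł → base 897,900 zł
  897,900 zł × 28% = 251,412 zł

Excess of book-profits minimum tax over regular tax: 251,412 zł − 175,131 zł = 76,281 zł.

76,281 zł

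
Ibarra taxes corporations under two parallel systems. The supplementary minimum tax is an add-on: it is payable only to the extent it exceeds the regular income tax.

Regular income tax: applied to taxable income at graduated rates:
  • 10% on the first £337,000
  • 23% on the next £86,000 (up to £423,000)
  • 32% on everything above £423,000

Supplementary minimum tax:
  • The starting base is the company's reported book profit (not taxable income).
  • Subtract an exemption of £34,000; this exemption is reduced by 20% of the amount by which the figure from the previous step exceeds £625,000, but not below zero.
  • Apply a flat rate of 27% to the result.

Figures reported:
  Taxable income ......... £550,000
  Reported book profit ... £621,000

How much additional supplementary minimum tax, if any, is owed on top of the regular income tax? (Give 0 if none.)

Regular income tax:
  £337,000 × 10% = £33,700
  £86,000 × 23% = £19,780
  £127,000 × 32% = £40,640
  → £94,120

Supplementary minimum tax:
  Base (reported book profit): £621,000
  Exemption: £621,000 ≤ £625,000, so full £34,000 applies
  Base: £621,000 − £34,000 = £587,000
  £587,000 × 27% = £158,490

Excess of supplementary minimum tax over regular income tax: £158,490 − £94,120 = £64,370.

£64,370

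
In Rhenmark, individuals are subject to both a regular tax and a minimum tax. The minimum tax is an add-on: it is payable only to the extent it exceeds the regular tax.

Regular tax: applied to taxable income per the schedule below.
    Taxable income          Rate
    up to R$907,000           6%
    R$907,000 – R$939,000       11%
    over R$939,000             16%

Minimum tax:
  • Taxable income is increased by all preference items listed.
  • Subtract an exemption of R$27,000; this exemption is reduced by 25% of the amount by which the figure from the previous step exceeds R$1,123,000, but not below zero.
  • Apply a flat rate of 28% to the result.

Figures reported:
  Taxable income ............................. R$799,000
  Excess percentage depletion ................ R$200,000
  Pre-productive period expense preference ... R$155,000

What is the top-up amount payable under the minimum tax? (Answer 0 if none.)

R$269,790

Minimum tax:
  Adjusted income: R$799,000 + R$200,000 + R$155,000 = R$1,154,000
  Exemption: R$27,000 − 25% × (R$1,154,000 − R$1,123,000) = R$27,000 − R$7,750 = R$19,250
  Base: R$1,154,000 − R$19,250 = R$1,134,750
  R$1,134,750 × 28% = R$317,730

Regular tax:
  R$799,000 × 6% = R$47,940

Excess of minimum tax over regular tax: R$317,730 − R$47,940 = R$269,790.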